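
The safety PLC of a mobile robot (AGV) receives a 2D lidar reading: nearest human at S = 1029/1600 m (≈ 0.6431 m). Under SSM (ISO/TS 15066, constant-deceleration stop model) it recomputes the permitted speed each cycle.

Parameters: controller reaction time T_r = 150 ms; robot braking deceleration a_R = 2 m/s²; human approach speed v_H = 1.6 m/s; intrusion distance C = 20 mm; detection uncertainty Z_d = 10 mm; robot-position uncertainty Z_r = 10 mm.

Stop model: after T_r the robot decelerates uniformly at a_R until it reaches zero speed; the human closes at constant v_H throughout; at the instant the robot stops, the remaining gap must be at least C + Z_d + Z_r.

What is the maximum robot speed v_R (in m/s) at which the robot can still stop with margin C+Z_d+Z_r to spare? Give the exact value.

v_R_max = 7/20 m/s = 0.3500 m/s

quadratic (1/4)·v² + (19/20)·v + (-581/1600) = 0
  disc = (19/20)² − 4·(1/4)·(-581/1600) = 81/64 ; √disc = 9/8
  v_R = (−(19/20) + 9/8) / (2·(1/4)) = 7/20 m/s
check:
braking lasts T_s = (7/20)/2 = 0.1750 s
reaction-phase robot travel = 0.3500·0.1500 = 0.0525 m
robot under decel: 0.3500²/(2·2.0000) = 0.0306 m
person approaches 1.6000·(0.1500+0.1750) = 0.5200 m
C+Z_d+Z_r = 0.0200+0.0100+0.0100 = 0.0400 m
sum ≈ 0.0525+0.0306+0.5200+0.0400 ≈ 0.6431 m = S ✓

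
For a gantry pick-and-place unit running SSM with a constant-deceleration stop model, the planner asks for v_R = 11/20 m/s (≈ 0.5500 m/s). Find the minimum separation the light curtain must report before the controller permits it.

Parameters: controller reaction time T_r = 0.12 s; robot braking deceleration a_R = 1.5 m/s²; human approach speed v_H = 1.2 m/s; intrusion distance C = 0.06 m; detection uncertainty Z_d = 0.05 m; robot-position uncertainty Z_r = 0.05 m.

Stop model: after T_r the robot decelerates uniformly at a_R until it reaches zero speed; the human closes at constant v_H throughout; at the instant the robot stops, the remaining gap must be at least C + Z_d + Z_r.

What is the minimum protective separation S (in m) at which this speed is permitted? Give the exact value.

braking lasts T_s = (11/20)/(3/2) = 0.3667 s
reaction-phase robot travel = 0.5500·0.1200 = 0.0660 m
braking distance = 0.5500²/(2·1.5000) = 0.1008 m
human closes 1.2000·0.4867 = 0.5840 m
residual clearance needed = 0.0600+0.0500+0.0500 = 0.1600 m
S_min ≈ 0.0660+0.1008+0.5840+0.1600  ⇒  S_min = 1093/1200 m

S_min = 1093/1200 m = 0.9108 m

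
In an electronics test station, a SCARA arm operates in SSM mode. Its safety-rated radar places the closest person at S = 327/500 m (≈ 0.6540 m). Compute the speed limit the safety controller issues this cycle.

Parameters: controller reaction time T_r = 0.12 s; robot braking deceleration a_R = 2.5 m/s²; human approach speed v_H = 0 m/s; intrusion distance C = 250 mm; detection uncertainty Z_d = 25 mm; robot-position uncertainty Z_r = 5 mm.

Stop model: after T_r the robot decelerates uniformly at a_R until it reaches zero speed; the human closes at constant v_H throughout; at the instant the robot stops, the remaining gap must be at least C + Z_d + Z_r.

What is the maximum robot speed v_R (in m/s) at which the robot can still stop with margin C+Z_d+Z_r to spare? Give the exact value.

v_R_max = 11/10 m/s = 1.1000 m/s

collect terms ⇒ (1/5)·v_R² + (3/25)·v_R + (-187/500) = 0
  disc = (3/25)² − 4·(1/5)·(-187/500) = 196/625 ; √disc = 14/25
  v_R = (−(3/25) + 14/25) / (2·(1/5)) = 11/10 m/s
check:
braking lasts T_s = (11/10)/(5/2) = 0.4400 s
robot covers v_R·T_r = 1.1000·0.1200 = 0.1320 m before braking
robot covers 1.1000·0.4400 − ½·2.5000·0.4400² = 0.2420 m while stopping
human over T_r+T_s: 0.0000·(0.1200+0.4400) = 0.0000 m
residual clearance needed = 0.2500+0.0250+0.0050 = 0.2800 m
sum ≈ 0.1320+0.2420+0.0000+0.2800 ≈ 0.6540 m = S ✓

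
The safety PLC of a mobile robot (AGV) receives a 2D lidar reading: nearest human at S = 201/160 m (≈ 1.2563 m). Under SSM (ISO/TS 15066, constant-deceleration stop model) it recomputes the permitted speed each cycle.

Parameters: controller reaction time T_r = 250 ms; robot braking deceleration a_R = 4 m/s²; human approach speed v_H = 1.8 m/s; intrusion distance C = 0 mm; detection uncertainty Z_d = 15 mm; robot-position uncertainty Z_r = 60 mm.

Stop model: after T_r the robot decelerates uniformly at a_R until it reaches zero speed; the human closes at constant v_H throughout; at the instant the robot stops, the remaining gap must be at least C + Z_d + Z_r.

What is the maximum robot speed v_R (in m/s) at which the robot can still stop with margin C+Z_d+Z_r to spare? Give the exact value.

at the boundary: (1/8)·v² + (7/10)·v + (-117/160) = 0
  disc = (7/10)² − 4·(1/8)·(-117/160) = 1369/1600 ; √disc = 37/40
  v_R = (−(7/10) + 37/40) / (2·(1/8)) = 9/10 m/s
check:
T_s = v_R/a_R = (9/10)/4 = 0.2250 s
robot covers v_R·T_r = 0.9000·0.2500 = 0.2250 m before braking
robot under decel: 0.9000²/(2·4.0000) = 0.1013 m
person approaches 1.8000·(0.2500+0.2250) = 0.8550 m
margins: 0.0000+0.0150+0.0600 = 0.0750 m
sum ≈ 0.2250+0.1013+0.8550+0.0750 ≈ 1.2563 m = S ✓

v_R_max = 9/10 m/s = 0.9000 m/s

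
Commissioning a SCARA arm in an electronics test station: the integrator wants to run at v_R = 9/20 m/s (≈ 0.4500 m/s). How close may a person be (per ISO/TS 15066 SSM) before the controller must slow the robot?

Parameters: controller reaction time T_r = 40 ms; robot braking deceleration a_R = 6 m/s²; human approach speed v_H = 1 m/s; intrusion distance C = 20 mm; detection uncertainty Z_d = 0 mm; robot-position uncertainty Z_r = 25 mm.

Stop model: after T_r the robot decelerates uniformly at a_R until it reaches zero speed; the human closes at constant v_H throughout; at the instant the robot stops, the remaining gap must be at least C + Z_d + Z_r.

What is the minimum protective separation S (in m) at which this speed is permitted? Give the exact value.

S_min = 1559/8000 m = 0.1949 m

T_s = v_R/a_R = (9/20)/6 = 0.0750 s
robot in T_r: 0.4500·0.0400 = 0.0180 m
braking distance = 0.4500²/(2·6.0000) = 0.0169 m
person approaches 1.0000·(0.0400+0.0750) = 0.1150 m
margins: 0.0200+0.0000+0.0250 = 0.0450 m
S_min ≈ 0.0180+0.0169+0.1150+0.0450  ⇒  S_min = 1559/8000 m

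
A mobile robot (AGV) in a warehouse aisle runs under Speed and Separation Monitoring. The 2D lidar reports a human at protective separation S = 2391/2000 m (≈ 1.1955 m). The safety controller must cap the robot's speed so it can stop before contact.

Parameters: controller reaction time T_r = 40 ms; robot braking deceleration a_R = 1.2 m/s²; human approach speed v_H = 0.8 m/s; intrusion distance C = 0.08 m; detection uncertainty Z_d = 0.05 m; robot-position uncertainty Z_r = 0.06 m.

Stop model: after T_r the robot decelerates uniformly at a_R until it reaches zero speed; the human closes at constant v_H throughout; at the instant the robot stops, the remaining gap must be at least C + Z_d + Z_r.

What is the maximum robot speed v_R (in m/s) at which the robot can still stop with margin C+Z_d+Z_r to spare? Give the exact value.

v_R_max = 9/10 m/s = 0.9000 m/s

at the boundary: (5/12)·v² + (53/75)·v + (-1947/2000) = 0
  disc = (53/75)² − 4·(5/12)·(-1947/2000) = 190969/90000 ; √disc = 437/300
  v_R = (−(53/75) + 437/300) / (2·(5/12)) = 9/10 m/s
check:
T_s = v_R/a_R = (9/10)/(6/5) = 0.7500 s
robot in T_r: 0.9000·0.0400 = 0.0360 m
robot covers 0.9000·0.7500 − ½·1.2000·0.7500² = 0.3375 m while stopping
person approaches 0.8000·(0.0400+0.7500) = 0.6320 m
residual clearance needed = 0.0800+0.0500+0.0600 = 0.1900 m
sum ≈ 0.0360+0.3375+0.6320+0.1900 ≈ 1.1955 m = S ✓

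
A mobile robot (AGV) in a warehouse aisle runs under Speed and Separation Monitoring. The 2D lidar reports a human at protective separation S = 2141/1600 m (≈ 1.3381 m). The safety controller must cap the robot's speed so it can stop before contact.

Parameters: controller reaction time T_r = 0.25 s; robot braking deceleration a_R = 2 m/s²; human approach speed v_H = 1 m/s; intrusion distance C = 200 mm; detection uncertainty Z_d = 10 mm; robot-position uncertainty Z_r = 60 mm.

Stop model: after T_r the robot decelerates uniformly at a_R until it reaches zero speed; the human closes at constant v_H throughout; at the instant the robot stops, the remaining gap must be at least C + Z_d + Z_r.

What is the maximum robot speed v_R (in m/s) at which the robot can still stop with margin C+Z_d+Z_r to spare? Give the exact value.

quadratic (1/4)·v² + (3/4)·v + (-1309/1600) = 0
  disc = (3/4)² − 4·(1/4)·(-1309/1600) = 2209/1600 ; √disc = 47/40
  v_R = (−(3/4) + 47/40) / (2·(1/4)) = 17/20 m/s
check:
braking lasts T_s = (17/20)/2 = 0.4250 s
reaction-phase robot travel = 0.8500·0.2500 = 0.2125 m
braking distance = 0.8500²/(2·2.0000) = 0.1806 m
human over T_r+T_s: 1.0000·(0.2500+0.4250) = 0.6750 m
residual clearance needed = 0.2000+0.0100+0.0600 = 0.2700 m
sum ≈ 0.2125+0.1806+0.6750+0.2700 ≈ 1.3381 m = S ✓

v_R_max = 17/20 m/s = 0.8500 m/s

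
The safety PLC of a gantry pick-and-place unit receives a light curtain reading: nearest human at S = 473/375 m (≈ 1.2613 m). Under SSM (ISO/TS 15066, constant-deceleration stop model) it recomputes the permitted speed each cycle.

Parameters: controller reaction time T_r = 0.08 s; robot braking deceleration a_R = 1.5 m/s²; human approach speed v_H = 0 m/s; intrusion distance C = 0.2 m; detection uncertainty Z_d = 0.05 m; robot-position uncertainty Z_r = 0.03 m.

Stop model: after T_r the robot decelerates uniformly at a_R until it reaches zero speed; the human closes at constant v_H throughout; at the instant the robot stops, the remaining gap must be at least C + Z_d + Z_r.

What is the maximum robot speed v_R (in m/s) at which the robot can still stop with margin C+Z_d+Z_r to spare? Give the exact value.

v_R_max = 8/5 m/s = 1.6000 m/s

collect terms ⇒ (1/3)·v_R² + (2/25)·v_R + (-368/375) = 0
  disc = (2/25)² − 4·(1/3)·(-368/375) = 7396/5625 ; √disc = 86/75
  v_R = (−(2/25) + 86/75) / (2·(1/3)) = 8/5 m/s
check:
braking lasts T_s = (8/5)/(3/2) = 1.0667 s
robot covers v_R·T_r = 1.6000·0.0800 = 0.1280 m before braking
robot under decel: 1.6000²/(2·1.5000) = 0.8533 m
human closes 0.0000·1.1467 = 0.0000 m
residual clearance needed = 0.2000+0.0500+0.0300 = 0.2800 m
sum ≈ 0.1280+0.8533+0.0000+0.2800 ≈ 1.2613 m = S ✓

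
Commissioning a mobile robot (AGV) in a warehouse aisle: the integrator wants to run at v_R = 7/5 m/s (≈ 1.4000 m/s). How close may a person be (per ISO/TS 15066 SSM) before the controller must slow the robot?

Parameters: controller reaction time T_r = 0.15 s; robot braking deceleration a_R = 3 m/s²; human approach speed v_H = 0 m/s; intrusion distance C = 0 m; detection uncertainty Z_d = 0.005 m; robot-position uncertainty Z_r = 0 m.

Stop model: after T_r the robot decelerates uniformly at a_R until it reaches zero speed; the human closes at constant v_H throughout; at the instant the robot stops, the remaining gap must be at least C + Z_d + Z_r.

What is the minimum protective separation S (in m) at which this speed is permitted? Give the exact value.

S_min = 13/24 m = 0.5417 m

stop time T_s = (7/5)/3 = 0.4667 s
reaction-phase robot travel = 1.4000·0.1500 = 0.2100 m
robot covers 1.4000·0.4667 − ½·3.0000·0.4667² = 0.3267 m while stopping
person approaches 0.0000·(0.1500+0.4667) = 0.0000 m
margins: 0.0000+0.0050+0.0000 = 0.0050 m
S_min ≈ 0.2100+0.3267+0.0000+0.0050  ⇒  S_min = 13/24 m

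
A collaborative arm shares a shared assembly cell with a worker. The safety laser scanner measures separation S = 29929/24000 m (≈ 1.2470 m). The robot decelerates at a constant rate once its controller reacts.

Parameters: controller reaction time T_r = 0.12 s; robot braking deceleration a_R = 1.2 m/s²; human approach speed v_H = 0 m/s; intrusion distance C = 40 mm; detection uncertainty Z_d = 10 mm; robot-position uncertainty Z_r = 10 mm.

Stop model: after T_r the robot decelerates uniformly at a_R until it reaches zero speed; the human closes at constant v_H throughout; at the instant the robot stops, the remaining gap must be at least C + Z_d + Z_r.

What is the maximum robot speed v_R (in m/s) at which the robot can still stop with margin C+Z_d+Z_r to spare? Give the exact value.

v_R_max = 31/20 m/s = 1.5500 m/s

at the boundary: (5/12)·v² + (3/25)·v + (-28489/24000) = 0
  disc = (3/25)² − 4·(5/12)·(-28489/24000) = 717409/360000 ; √disc = 847/600
  v_R = (−(3/25) + 847/600) / (2·(5/12)) = 31/20 m/s
check:
stop time T_s = (31/20)/(6/5) = 1.2917 s
robot covers v_R·T_r = 1.5500·0.1200 = 0.1860 m before braking
robot under decel: 1.5500²/(2·1.2000) = 1.0010 m
person approaches 0.0000·(0.1200+1.2917) = 0.0000 m
margins: 0.0400+0.0100+0.0100 = 0.0600 m
sum ≈ 0.1860+1.0010+0.0000+0.0600 ≈ 1.2470 m = S ✓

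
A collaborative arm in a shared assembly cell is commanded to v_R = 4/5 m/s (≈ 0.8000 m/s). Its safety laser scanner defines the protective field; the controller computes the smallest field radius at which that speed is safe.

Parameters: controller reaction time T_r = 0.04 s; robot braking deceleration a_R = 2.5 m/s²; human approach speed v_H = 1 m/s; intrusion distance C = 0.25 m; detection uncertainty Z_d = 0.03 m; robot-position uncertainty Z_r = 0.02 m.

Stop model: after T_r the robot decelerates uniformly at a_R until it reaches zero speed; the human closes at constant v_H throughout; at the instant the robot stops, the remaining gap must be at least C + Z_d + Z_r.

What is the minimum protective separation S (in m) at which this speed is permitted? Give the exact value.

S_min = 41/50 m = 0.8200 m

stop time T_s = (4/5)/(5/2) = 0.3200 s
robot covers v_R·T_r = 0.8000·0.0400 = 0.0320 m before braking
braking distance = 0.8000²/(2·2.5000) = 0.1280 m
person approaches 1.0000·(0.0400+0.3200) = 0.3600 m
margins: 0.2500+0.0300+0.0200 = 0.3000 m
S_min ≈ 0.0320+0.1280+0.3600+0.3000  ⇒  S_min = 41/50 m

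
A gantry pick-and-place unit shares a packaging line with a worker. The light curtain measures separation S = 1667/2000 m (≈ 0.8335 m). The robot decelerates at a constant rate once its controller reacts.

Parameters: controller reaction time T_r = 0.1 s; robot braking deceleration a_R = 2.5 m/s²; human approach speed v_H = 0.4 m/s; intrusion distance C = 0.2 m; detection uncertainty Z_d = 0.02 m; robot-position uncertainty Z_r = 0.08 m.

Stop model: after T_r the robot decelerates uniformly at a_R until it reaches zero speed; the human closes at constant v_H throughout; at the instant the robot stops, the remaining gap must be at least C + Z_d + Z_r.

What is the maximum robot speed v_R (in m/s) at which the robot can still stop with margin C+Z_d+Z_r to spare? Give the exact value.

quadratic (1/5)·v² + (13/50)·v + (-987/2000) = 0
  disc = (13/50)² − 4·(1/5)·(-987/2000) = 289/625 ; √disc = 17/25
  v_R = (−(13/50) + 17/25) / (2·(1/5)) = 21/20 m/s
check:
braking lasts T_s = (21/20)/(5/2) = 0.4200 s
reaction-phase robot travel = 1.0500·0.1000 = 0.1050 m
robot covers 1.0500·0.4200 − ½·2.5000·0.4200² = 0.2205 m while stopping
person approaches 0.4000·(0.1000+0.4200) = 0.2080 m
margins: 0.2000+0.0200+0.0800 = 0.3000 m
sum ≈ 0.1050+0.2205+0.2080+0.3000 ≈ 0.8335 m = S ✓

v_R_max = 21/20 m/s = 1.0500 m/s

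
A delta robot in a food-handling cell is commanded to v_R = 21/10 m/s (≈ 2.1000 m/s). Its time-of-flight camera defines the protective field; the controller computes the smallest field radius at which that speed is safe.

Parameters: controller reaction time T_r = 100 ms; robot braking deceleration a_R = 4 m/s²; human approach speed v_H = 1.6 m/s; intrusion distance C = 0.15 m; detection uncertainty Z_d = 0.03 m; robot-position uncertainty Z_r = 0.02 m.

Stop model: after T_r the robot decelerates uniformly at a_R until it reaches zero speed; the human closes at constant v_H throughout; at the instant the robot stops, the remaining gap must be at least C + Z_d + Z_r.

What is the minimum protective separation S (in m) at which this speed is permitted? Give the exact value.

S_min = 1569/800 m = 1.9612 m

stop time T_s = (21/10)/4 = 0.5250 s
reaction-phase robot travel = 2.1000·0.1000 = 0.2100 m
braking distance = 2.1000²/(2·4.0000) = 0.5513 m
human over T_r+T_s: 1.6000·(0.1000+0.5250) = 1.0000 m
residual clearance needed = 0.1500+0.0300+0.0200 = 0.2000 m
S_min ≈ 0.2100+0.5513+1.0000+0.2000  ⇒  S_min = 1569/800 m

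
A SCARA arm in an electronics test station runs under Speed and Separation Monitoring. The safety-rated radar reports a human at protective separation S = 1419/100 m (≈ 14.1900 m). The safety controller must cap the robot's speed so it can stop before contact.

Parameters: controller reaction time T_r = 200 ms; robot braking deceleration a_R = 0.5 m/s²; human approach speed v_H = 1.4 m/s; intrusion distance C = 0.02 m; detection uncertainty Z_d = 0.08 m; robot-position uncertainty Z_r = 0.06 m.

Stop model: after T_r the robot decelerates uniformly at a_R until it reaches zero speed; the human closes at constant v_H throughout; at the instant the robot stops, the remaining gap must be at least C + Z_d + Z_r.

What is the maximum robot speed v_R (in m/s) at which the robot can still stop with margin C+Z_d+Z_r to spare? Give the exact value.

quadratic (1)·v² + (3)·v + (-55/4) = 0
  disc = (3)² − 4·(1)·(-55/4) = 64 ; √disc = 8
  v_R = (−(3) + 8) / (2·(1)) = 5/2 m/s
check:
T_s = v_R/a_R = (5/2)/(1/2) = 5.0000 s
robot in T_r: 2.5000·0.2000 = 0.5000 m
braking distance = 2.5000²/(2·0.5000) = 6.2500 m
human over T_r+T_s: 1.4000·(0.2000+5.0000) = 7.2800 m
C+Z_d+Z_r = 0.0200+0.0800+0.0600 = 0.1600 m
sum ≈ 0.5000+6.2500+7.2800+0.1600 ≈ 14.1900 m = S ✓

v_R_max = 5/2 m/s = 2.5000 m/s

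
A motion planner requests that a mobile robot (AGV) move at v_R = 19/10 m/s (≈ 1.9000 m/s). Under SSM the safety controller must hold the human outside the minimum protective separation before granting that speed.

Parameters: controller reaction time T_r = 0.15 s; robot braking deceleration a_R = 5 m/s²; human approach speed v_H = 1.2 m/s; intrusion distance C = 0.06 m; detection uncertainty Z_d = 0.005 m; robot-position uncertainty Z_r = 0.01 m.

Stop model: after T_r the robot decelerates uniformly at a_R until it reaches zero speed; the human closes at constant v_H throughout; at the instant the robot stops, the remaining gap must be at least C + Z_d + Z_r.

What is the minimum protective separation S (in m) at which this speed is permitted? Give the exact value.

stop time T_s = (19/10)/5 = 0.3800 s
reaction-phase robot travel = 1.9000·0.1500 = 0.2850 m
robot covers 1.9000·0.3800 − ½·5.0000·0.3800² = 0.3610 m while stopping
human over T_r+T_s: 1.2000·(0.1500+0.3800) = 0.6360 m
C+Z_d+Z_r = 0.0600+0.0050+0.0100 = 0.0750 m
S_min ≈ 0.2850+0.3610+0.6360+0.0750  ⇒  S_min = 1357/1000 m

S_min = 1357/1000 m = 1.3570 m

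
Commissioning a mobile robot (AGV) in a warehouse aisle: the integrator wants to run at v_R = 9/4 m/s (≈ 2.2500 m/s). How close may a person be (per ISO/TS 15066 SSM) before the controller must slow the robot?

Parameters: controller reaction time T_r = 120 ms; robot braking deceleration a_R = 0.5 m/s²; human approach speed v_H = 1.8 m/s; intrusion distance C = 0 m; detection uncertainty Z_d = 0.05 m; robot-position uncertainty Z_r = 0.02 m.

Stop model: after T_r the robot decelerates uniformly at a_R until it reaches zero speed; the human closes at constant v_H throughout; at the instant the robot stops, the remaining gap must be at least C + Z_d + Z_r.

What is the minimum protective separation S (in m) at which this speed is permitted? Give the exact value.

S_min = 27437/2000 m = 13.7185 m

braking lasts T_s = (9/4)/(1/2) = 4.5000 s
robot covers v_R·T_r = 2.2500·0.1200 = 0.2700 m before braking
robot under decel: 2.2500²/(2·0.5000) = 5.0625 m
person approaches 1.8000·(0.1200+4.5000) = 8.3160 m
C+Z_d+Z_r = 0.0000+0.0500+0.0200 = 0.0700 m
S_min ≈ 0.2700+5.0625+8.3160+0.0700  ⇒  S_min = 27437/2000 m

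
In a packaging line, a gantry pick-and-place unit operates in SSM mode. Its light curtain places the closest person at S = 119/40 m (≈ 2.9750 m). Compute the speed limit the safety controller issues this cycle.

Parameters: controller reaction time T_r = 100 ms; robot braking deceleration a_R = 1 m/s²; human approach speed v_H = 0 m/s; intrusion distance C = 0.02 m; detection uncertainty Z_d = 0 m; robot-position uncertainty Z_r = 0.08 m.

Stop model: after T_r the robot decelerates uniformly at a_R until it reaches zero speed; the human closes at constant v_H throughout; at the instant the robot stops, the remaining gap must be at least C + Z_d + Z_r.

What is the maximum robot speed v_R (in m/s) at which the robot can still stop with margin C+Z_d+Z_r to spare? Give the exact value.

v_R_max = 23/10 m/s = 2.3000 m/s

collect terms ⇒ (1/2)·v_R² + (1/10)·v_R + (-23/8) = 0
  disc = (1/10)² − 4·(1/2)·(-23/8) = 144/25 ; √disc = 12/5
  v_R = (−(1/10) + 12/5) / (2·(1/2)) = 23/10 m/s
check:
braking lasts T_s = (23/10)/1 = 2.3000 s
robot in T_r: 2.3000·0.1000 = 0.2300 m
braking distance = 2.3000²/(2·1.0000) = 2.6450 m
person approaches 0.0000·(0.1000+2.3000) = 0.0000 m
residual clearance needed = 0.0200+0.0000+0.0800 = 0.1000 m
sum ≈ 0.2300+2.6450+0.0000+0.1000 ≈ 2.9750 m = S ✓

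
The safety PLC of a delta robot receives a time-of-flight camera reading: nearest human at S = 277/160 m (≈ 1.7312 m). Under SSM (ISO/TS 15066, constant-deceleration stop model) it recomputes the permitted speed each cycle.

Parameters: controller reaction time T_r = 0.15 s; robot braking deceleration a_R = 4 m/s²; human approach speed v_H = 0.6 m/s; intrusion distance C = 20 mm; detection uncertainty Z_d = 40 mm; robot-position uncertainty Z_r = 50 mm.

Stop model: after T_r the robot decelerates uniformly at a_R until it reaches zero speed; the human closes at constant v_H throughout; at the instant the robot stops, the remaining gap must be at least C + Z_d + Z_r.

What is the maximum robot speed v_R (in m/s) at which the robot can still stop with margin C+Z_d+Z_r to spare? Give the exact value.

at the boundary: (1/8)·v² + (3/10)·v + (-49/32) = 0
  disc = (3/10)² − 4·(1/8)·(-49/32) = 1369/1600 ; √disc = 37/40
  v_R = (−(3/10) + 37/40) / (2·(1/8)) = 5/2 m/s
check:
stop time T_s = (5/2)/4 = 0.6250 s
reaction-phase robot travel = 2.5000·0.1500 = 0.3750 m
braking distance = 2.5000²/(2·4.0000) = 0.7812 m
human closes 0.6000·0.7750 = 0.4650 m
margins: 0.0200+0.0400+0.0500 = 0.1100 m
sum ≈ 0.3750+0.7812+0.4650+0.1100 ≈ 1.7312 m = S ✓

v_R_max = 5/2 m/s = 2.5000 m/s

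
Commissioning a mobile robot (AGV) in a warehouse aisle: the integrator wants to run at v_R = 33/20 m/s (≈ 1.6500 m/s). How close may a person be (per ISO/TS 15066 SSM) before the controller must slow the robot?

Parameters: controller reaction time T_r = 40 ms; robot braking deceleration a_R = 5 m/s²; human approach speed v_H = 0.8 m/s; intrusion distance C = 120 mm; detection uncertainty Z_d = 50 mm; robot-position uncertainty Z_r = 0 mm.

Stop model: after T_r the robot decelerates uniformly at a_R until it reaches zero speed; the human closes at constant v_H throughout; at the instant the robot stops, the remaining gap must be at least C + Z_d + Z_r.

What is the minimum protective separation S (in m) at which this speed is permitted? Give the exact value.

T_s = v_R/a_R = (33/20)/5 = 0.3300 s
robot in T_r: 1.6500·0.0400 = 0.0660 m
robot covers 1.6500·0.3300 − ½·5.0000·0.3300² = 0.2722 m while stopping
human closes 0.8000·0.3700 = 0.2960 m
margins: 0.1200+0.0500+0.0000 = 0.1700 m
S_min ≈ 0.0660+0.2722+0.2960+0.1700  ⇒  S_min = 3217/4000 m

S_min = 3217/4000 m = 0.8043 m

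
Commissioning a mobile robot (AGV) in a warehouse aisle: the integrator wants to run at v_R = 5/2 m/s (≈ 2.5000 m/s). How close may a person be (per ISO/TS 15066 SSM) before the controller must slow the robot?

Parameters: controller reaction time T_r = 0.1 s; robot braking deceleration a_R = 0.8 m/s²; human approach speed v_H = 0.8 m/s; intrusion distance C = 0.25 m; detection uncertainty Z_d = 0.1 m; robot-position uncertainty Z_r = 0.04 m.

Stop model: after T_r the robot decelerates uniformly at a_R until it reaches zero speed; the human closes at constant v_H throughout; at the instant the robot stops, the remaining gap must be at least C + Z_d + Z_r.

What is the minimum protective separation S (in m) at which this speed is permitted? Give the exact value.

S_min = 5701/800 m = 7.1262 m

T_s = v_R/a_R = (5/2)/(4/5) = 3.1250 s
robot covers v_R·T_r = 2.5000·0.1000 = 0.2500 m before braking
robot under decel: 2.5000²/(2·0.8000) = 3.9062 m
human closes 0.8000·3.2250 = 2.5800 m
residual clearance needed = 0.2500+0.1000+0.0400 = 0.3900 m
S_min ≈ 0.2500+3.9062+2.5800+0.3900  ⇒  S_min = 5701/800 m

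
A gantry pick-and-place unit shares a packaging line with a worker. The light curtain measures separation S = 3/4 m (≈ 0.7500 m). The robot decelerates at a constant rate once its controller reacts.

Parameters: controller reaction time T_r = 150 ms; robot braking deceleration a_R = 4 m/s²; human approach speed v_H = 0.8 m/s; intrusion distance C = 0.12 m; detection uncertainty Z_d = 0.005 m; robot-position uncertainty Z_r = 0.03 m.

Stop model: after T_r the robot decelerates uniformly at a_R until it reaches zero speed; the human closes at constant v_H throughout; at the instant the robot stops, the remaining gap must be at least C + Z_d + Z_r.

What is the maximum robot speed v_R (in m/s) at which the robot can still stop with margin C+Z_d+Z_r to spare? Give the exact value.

quadratic (1/8)·v² + (7/20)·v + (-19/40) = 0
  disc = (7/20)² − 4·(1/8)·(-19/40) = 9/25 ; √disc = 3/5
  v_R = (−(7/20) + 3/5) / (2·(1/8)) = 1 m/s
check:
T_s = v_R/a_R = 1/4 = 0.2500 s
robot covers v_R·T_r = 1.0000·0.1500 = 0.1500 m before braking
braking distance = 1.0000²/(2·4.0000) = 0.1250 m
human closes 0.8000·0.4000 = 0.3200 m
C+Z_d+Z_r = 0.1200+0.0050+0.0300 = 0.1550 m
sum ≈ 0.1500+0.1250+0.3200+0.1550 ≈ 0.7500 m = S ✓

v_R_max = 1 m/s = 1.0000 m/s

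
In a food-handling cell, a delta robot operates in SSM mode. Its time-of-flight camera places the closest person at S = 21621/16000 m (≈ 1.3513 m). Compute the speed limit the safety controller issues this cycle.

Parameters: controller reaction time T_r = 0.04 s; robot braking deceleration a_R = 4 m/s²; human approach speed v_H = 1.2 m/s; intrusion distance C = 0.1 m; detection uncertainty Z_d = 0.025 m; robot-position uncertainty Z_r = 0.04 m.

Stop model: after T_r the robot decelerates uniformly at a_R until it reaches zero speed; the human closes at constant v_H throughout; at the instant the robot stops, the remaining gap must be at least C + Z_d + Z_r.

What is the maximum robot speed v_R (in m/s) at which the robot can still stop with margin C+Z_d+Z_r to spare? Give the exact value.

collect terms ⇒ (1/8)·v_R² + (17/50)·v_R + (-18213/16000) = 0
  disc = (17/50)² − 4·(1/8)·(-18213/16000) = 109561/160000 ; √disc = 331/400
  v_R = (−(17/50) + 331/400) / (2·(1/8)) = 39/20 m/s
check:
stop time T_s = (39/20)/4 = 0.4875 s
reaction-phase robot travel = 1.9500·0.0400 = 0.0780 m
robot under decel: 1.9500²/(2·4.0000) = 0.4753 m
human closes 1.2000·0.5275 = 0.6330 m
C+Z_d+Z_r = 0.1000+0.0250+0.0400 = 0.1650 m
sum ≈ 0.0780+0.4753+0.6330+0.1650 ≈ 1.3513 m = S ✓

v_R_max = 39/20 m/s = 1.9500 m/s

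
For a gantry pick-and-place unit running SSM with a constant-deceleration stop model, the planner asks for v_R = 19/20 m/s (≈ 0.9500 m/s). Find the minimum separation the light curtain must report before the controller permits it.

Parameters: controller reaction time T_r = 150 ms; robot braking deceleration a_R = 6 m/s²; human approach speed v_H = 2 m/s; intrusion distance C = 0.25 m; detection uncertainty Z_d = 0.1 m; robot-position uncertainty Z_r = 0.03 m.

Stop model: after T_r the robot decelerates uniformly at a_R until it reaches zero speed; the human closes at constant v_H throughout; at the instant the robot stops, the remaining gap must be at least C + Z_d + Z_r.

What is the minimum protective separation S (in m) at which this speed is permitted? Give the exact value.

braking lasts T_s = (19/20)/6 = 0.1583 s
robot covers v_R·T_r = 0.9500·0.1500 = 0.1425 m before braking
robot covers 0.9500·0.1583 − ½·6.0000·0.1583² = 0.0752 m while stopping
person approaches 2.0000·(0.1500+0.1583) = 0.6167 m
C+Z_d+Z_r = 0.2500+0.1000+0.0300 = 0.3800 m
S_min ≈ 0.1425+0.0752+0.6167+0.3800  ⇒  S_min = 1943/1600 m

S_min = 1943/1600 m = 1.2144 m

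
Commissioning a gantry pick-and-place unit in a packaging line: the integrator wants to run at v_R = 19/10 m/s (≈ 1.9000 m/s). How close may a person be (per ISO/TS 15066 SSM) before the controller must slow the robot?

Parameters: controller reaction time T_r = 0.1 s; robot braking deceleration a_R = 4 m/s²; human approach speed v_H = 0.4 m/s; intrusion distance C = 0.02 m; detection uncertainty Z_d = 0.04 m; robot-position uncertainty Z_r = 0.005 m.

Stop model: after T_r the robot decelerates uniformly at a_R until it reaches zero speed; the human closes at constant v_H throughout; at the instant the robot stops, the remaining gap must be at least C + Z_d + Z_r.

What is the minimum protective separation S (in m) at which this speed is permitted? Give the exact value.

T_s = v_R/a_R = (19/10)/4 = 0.4750 s
reaction-phase robot travel = 1.9000·0.1000 = 0.1900 m
robot under decel: 1.9000²/(2·4.0000) = 0.4512 m
human over T_r+T_s: 0.4000·(0.1000+0.4750) = 0.2300 m
C+Z_d+Z_r = 0.0200+0.0400+0.0050 = 0.0650 m
S_min ≈ 0.1900+0.4512+0.2300+0.0650  ⇒  S_min = 749/800 m

S_min = 749/800 m = 0.9363 m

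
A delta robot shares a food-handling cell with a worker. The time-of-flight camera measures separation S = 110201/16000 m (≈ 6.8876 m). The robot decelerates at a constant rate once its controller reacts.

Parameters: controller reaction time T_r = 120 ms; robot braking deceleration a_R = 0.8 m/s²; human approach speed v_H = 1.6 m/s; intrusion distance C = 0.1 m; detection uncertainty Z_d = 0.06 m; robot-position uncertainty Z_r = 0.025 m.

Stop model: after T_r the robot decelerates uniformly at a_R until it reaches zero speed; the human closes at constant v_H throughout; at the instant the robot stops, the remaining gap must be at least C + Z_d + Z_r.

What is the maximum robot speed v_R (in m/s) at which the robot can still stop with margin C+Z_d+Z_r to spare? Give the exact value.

v_R_max = 39/20 m/s = 1.9500 m/s

at the boundary: (5/8)·v² + (53/25)·v + (-104169/16000) = 0
  disc = (53/25)² − 4·(5/8)·(-104169/16000) = 3323329/160000 ; √disc = 1823/400
  v_R = (−(53/25) + 1823/400) / (2·(5/8)) = 39/20 m/s
check:
stop time T_s = (39/20)/(4/5) = 2.4375 s
reaction-phase robot travel = 1.9500·0.1200 = 0.2340 m
braking distance = 1.9500²/(2·0.8000) = 2.3766 m
person approaches 1.6000·(0.1200+2.4375) = 4.0920 m
residual clearance needed = 0.1000+0.0600+0.0250 = 0.1850 m
sum ≈ 0.2340+2.3766+4.0920+0.1850 ≈ 6.8876 m = S ✓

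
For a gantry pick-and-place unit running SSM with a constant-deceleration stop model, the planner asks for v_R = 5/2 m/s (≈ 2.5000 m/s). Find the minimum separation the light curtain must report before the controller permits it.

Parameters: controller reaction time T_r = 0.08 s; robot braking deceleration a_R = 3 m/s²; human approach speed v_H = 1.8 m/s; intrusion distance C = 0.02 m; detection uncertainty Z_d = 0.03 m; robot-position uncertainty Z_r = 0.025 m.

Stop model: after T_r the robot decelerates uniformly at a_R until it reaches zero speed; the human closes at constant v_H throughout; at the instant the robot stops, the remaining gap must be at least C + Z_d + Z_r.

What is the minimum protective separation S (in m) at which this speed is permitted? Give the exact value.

braking lasts T_s = (5/2)/3 = 0.8333 s
reaction-phase robot travel = 2.5000·0.0800 = 0.2000 m
robot covers 2.5000·0.8333 − ½·3.0000·0.8333² = 1.0417 m while stopping
person approaches 1.8000·(0.0800+0.8333) = 1.6440 m
margins: 0.0200+0.0300+0.0250 = 0.0750 m
S_min ≈ 0.2000+1.0417+1.6440+0.0750  ⇒  S_min = 4441/1500 m

S_min = 4441/1500 m = 2.9607 m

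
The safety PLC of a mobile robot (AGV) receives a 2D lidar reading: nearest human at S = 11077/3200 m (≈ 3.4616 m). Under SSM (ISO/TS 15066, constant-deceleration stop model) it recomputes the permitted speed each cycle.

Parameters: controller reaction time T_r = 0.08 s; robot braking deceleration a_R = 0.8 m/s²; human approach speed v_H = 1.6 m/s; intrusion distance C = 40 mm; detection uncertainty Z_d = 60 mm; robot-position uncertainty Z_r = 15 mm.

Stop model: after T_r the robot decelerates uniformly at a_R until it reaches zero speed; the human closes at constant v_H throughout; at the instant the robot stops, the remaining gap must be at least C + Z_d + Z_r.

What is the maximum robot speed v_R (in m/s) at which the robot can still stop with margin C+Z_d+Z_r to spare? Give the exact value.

v_R_max = 23/20 m/s = 1.1500 m/s

quadratic (5/8)·v² + (52/25)·v + (-51497/16000) = 0
  disc = (52/25)² − 4·(5/8)·(-51497/16000) = 1979649/160000 ; √disc = 1407/400
  v_R = (−(52/25) + 1407/400) / (2·(5/8)) = 23/20 m/s
check:
T_s = v_R/a_R = (23/20)/(4/5) = 1.4375 s
robot in T_r: 1.1500·0.0800 = 0.0920 m
robot covers 1.1500·1.4375 − ½·0.8000·1.4375² = 0.8266 m while stopping
human over T_r+T_s: 1.6000·(0.0800+1.4375) = 2.4280 m
margins: 0.0400+0.0600+0.0150 = 0.1150 m
sum ≈ 0.0920+0.8266+2.4280+0.1150 ≈ 3.4616 m = S ✓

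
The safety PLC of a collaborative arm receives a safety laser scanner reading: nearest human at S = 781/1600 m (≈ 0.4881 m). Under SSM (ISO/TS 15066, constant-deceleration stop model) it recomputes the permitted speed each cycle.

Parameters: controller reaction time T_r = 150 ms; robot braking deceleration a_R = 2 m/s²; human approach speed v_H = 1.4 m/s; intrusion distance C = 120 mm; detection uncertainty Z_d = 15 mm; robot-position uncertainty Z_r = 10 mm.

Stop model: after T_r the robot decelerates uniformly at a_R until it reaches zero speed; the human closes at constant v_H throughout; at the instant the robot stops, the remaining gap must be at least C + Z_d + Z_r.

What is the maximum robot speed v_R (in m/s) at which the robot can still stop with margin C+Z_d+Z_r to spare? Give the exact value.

at the boundary: (1/4)·v² + (17/20)·v + (-213/1600) = 0
  disc = (17/20)² − 4·(1/4)·(-213/1600) = 1369/1600 ; √disc = 37/40
  v_R = (−(17/20) + 37/40) / (2·(1/4)) = 3/20 m/s
check:
braking lasts T_s = (3/20)/2 = 0.0750 s
robot in T_r: 0.1500·0.1500 = 0.0225 m
robot under decel: 0.1500²/(2·2.0000) = 0.0056 m
human over T_r+T_s: 1.4000·(0.1500+0.0750) = 0.3150 m
margins: 0.1200+0.0150+0.0100 = 0.1450 m
sum ≈ 0.0225+0.0056+0.3150+0.1450 ≈ 0.4881 m = S ✓

v_R_max = 3/20 m/s = 0.1500 m/s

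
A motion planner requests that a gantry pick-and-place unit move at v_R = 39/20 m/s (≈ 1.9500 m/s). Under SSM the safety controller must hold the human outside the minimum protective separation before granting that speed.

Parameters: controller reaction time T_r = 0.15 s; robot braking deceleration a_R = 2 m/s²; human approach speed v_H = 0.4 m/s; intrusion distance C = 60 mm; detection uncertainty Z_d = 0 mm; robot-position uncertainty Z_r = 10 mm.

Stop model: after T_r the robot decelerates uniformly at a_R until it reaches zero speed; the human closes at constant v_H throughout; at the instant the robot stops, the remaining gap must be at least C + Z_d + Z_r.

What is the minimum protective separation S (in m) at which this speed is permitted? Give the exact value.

T_s = v_R/a_R = (39/20)/2 = 0.9750 s
robot in T_r: 1.9500·0.1500 = 0.2925 m
robot covers 1.9500·0.9750 − ½·2.0000·0.9750² = 0.9506 m while stopping
human over T_r+T_s: 0.4000·(0.1500+0.9750) = 0.4500 m
margins: 0.0600+0.0000+0.0100 = 0.0700 m
S_min ≈ 0.2925+0.9506+0.4500+0.0700  ⇒  S_min = 2821/1600 m

S_min = 2821/1600 m = 1.7631 m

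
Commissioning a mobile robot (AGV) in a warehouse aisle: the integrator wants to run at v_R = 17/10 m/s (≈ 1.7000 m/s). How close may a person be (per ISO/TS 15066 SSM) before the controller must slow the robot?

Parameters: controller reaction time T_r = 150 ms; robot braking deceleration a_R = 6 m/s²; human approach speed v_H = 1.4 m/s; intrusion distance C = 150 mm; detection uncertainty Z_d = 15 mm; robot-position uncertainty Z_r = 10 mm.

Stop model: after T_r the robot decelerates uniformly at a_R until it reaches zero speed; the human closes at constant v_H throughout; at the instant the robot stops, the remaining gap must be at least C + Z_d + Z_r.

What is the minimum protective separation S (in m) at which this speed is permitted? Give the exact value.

S_min = 511/400 m = 1.2775 m

stop time T_s = (17/10)/6 = 0.2833 s
reaction-phase robot travel = 1.7000·0.1500 = 0.2550 m
robot covers 1.7000·0.2833 − ½·6.0000·0.2833² = 0.2408 m while stopping
person approaches 1.4000·(0.1500+0.2833) = 0.6067 m
margins: 0.1500+0.0150+0.0100 = 0.1750 m
S_min ≈ 0.2550+0.2408+0.6067+0.1750  ⇒  S_min = 511/400 m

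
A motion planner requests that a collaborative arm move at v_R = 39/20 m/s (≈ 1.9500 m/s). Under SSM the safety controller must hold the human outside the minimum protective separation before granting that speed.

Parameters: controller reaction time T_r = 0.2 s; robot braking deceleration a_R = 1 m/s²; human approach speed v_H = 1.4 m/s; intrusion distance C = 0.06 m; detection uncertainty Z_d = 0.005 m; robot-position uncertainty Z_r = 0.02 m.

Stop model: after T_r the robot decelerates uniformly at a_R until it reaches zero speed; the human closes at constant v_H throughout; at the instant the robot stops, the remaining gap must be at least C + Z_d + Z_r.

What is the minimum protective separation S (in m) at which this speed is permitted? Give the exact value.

S_min = 4309/800 m = 5.3863 m

braking lasts T_s = (39/20)/1 = 1.9500 s
reaction-phase robot travel = 1.9500·0.2000 = 0.3900 m
braking distance = 1.9500²/(2·1.0000) = 1.9013 m
human closes 1.4000·2.1500 = 3.0100 m
C+Z_d+Z_r = 0.0600+0.0050+0.0200 = 0.0850 m
S_min ≈ 0.3900+1.9013+3.0100+0.0850  ⇒  S_min = 4309/800 m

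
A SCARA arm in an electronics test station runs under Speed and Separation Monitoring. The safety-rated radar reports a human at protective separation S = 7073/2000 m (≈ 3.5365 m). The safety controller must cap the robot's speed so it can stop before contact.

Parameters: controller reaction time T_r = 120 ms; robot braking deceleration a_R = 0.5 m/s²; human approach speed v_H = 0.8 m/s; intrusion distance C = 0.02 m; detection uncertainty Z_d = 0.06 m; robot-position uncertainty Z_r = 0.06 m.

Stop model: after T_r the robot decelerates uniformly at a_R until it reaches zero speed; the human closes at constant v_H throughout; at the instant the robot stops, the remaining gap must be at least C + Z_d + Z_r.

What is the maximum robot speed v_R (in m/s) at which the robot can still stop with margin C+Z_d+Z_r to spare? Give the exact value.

v_R_max = 23/20 m/s = 1.1500 m/s

at the boundary: (1)·v² + (43/25)·v + (-6601/2000) = 0
  disc = (43/25)² − 4·(1)·(-6601/2000) = 40401/2500 ; √disc = 201/50
  v_R = (−(43/25) + 201/50) / (2·(1)) = 23/20 m/s
check:
stop time T_s = (23/20)/(1/2) = 2.3000 s
reaction-phase robot travel = 1.1500·0.1200 = 0.1380 m
braking distance = 1.1500²/(2·0.5000) = 1.3225 m
human over T_r+T_s: 0.8000·(0.1200+2.3000) = 1.9360 m
C+Z_d+Z_r = 0.0200+0.0600+0.0600 = 0.1400 m
sum ≈ 0.1380+1.3225+1.9360+0.1400 ≈ 3.5365 m = S ✓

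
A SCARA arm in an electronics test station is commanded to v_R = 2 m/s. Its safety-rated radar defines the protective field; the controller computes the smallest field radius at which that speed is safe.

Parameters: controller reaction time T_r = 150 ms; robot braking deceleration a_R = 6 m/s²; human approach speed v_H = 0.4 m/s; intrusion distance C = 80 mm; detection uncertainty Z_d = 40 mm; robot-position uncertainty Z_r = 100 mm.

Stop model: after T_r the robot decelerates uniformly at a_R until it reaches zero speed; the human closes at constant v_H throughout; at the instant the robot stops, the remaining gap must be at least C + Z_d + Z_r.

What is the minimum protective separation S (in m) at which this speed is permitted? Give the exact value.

T_s = v_R/a_R = 2/6 = 0.3333 s
reaction-phase robot travel = 2.0000·0.1500 = 0.3000 m
braking distance = 2.0000²/(2·6.0000) = 0.3333 m
human over T_r+T_s: 0.4000·(0.1500+0.3333) = 0.1933 m
residual clearance needed = 0.0800+0.0400+0.1000 = 0.2200 m
S_min ≈ 0.3000+0.3333+0.1933+0.2200  ⇒  S_min = 157/150 m

S_min = 157/150 m = 1.0467 m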